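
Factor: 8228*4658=38326024 = 2^3*11^2*17^2*137^1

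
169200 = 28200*6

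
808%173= 116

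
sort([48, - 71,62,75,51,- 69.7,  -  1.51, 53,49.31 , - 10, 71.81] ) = [-71, -69.7, - 10,-1.51,48,49.31,51, 53,62, 71.81, 75]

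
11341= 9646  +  1695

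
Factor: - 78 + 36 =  -2^1*3^1*7^1 = -  42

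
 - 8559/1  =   - 8559 = - 8559.00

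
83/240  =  83/240 = 0.35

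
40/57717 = 40/57717= 0.00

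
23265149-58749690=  -35484541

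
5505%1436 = 1197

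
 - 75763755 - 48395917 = -124159672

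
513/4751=513/4751 =0.11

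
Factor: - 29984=  -  2^5*937^1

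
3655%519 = 22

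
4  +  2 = 6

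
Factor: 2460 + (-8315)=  - 5^1*1171^1 = - 5855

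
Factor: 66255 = 3^1*5^1 * 7^1*631^1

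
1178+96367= 97545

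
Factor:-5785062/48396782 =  - 3^1*7^ (-1)*107^1*641^(-1)*5393^ ( -1)* 9011^1 = -2892531/24198391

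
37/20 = 1+ 17/20= 1.85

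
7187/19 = 7187/19 =378.26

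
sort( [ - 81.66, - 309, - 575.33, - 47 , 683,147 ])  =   [ - 575.33, - 309, - 81.66, - 47,147, 683 ]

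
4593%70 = 43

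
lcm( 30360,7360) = 242880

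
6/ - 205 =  - 1  +  199/205 =-  0.03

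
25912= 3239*8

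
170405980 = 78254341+92151639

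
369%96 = 81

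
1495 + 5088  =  6583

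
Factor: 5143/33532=2^(-2 )*37^1*83^( - 1) * 101^( - 1) * 139^1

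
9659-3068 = 6591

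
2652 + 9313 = 11965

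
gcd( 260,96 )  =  4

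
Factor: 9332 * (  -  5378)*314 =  - 15758873744=-  2^4*157^1*2333^1 * 2689^1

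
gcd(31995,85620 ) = 15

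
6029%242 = 221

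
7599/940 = 7599/940 = 8.08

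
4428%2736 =1692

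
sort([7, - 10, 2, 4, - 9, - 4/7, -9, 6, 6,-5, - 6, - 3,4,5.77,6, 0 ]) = [ - 10,- 9, - 9, - 6,-5, - 3, - 4/7,0 , 2 , 4,4,5.77, 6, 6,6, 7 ]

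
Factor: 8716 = 2^2*2179^1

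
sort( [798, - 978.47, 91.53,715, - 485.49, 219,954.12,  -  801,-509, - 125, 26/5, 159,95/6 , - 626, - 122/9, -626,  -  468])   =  [  -  978.47,-801, - 626,- 626, - 509, - 485.49, - 468,-125, - 122/9,26/5, 95/6,  91.53, 159, 219,  715 , 798,954.12] 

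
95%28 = 11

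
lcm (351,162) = 2106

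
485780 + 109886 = 595666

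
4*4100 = 16400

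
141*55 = 7755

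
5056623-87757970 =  - 82701347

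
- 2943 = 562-3505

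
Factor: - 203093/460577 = -11^1 * 13^(  -  1)*37^1*71^( -1) = - 407/923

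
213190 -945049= - 731859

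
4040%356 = 124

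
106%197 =106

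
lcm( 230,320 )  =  7360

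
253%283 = 253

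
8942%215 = 127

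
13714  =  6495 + 7219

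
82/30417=82/30417 = 0.00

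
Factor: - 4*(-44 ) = 176 = 2^4*11^1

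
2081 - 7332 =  - 5251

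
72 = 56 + 16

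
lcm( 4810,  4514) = 293410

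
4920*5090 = 25042800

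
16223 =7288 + 8935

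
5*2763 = 13815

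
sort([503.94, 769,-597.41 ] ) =[ - 597.41,503.94,769] 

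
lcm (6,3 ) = 6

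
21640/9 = 21640/9 = 2404.44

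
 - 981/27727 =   -  1+ 26746/27727 = - 0.04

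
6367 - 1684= 4683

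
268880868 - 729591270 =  - 460710402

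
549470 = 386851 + 162619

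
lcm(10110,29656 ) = 444840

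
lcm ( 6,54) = 54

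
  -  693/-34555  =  693/34555  =  0.02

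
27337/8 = 27337/8 = 3417.12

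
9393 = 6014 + 3379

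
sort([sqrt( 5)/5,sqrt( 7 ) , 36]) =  [sqrt( 5 ) /5,sqrt( 7),36]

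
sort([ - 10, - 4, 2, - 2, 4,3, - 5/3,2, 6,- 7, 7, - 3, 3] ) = [ - 10,-7,-4,-3, - 2,  -  5/3, 2, 2,  3, 3, 4, 6, 7 ] 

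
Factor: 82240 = 2^6 * 5^1*257^1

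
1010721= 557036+453685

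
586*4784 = 2803424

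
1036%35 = 21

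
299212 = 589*508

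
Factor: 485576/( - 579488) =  - 667/796 = -2^(-2)*23^1*29^1 * 199^( - 1)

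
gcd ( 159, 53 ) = 53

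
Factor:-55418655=-3^1 * 5^1*53^1*69709^1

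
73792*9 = 664128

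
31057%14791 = 1475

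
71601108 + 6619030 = 78220138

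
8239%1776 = 1135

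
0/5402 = 0 = 0.00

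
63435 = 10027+53408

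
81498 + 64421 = 145919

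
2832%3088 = 2832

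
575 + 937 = 1512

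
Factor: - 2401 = -7^4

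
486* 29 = 14094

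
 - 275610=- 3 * 91870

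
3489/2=3489/2= 1744.50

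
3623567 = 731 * 4957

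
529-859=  - 330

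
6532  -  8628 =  - 2096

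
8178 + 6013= 14191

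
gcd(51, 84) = 3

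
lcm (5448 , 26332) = 157992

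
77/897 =77/897 = 0.09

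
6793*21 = 142653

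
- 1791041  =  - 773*2317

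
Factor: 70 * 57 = 2^1*3^1*5^1 *7^1*19^1  =  3990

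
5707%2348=1011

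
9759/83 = 9759/83 = 117.58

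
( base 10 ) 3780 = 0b111011000100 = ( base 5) 110110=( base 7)14010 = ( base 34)396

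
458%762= 458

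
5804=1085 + 4719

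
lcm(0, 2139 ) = 0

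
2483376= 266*9336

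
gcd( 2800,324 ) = 4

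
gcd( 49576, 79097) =1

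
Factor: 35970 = 2^1*3^1*5^1*11^1*109^1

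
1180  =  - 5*(-236) 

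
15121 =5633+9488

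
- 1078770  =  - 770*1401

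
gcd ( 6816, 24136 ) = 8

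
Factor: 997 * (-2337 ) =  - 3^1*19^1*41^1*997^1 = - 2329989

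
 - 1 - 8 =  - 9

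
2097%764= 569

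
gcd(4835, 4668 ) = 1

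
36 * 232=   8352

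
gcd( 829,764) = 1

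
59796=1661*36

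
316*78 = 24648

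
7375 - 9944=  - 2569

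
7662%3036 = 1590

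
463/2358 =463/2358= 0.20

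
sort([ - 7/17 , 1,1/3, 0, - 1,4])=[-1, - 7/17, 0,1/3,1,4] 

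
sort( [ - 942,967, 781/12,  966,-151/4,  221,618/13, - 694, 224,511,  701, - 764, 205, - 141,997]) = [-942,- 764, - 694, - 141, - 151/4, 618/13,  781/12 , 205,221, 224 , 511,  701,966,967,997] 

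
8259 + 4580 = 12839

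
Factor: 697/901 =41^1  *  53^(-1) = 41/53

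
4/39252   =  1/9813=0.00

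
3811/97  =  3811/97 = 39.29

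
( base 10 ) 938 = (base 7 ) 2510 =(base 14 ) 4B0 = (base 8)1652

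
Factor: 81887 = 13^1*6299^1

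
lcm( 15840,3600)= 79200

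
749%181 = 25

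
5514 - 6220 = -706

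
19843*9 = 178587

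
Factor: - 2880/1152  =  -5/2 =- 2^( - 1)*5^1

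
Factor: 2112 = 2^6 * 3^1*11^1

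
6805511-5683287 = 1122224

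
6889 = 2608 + 4281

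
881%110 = 1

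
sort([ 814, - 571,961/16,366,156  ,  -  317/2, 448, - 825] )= [ - 825 , - 571, - 317/2,  961/16,156, 366,448,814] 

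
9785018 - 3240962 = 6544056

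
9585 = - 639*( - 15) 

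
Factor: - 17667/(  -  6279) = 453/161 =3^1 * 7^( - 1)*23^( - 1) * 151^1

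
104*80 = 8320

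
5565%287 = 112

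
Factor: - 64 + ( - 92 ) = -2^2*3^1*13^1 = -156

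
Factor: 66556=2^2*7^1* 2377^1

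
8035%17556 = 8035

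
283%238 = 45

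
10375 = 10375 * 1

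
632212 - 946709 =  - 314497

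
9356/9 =1039 + 5/9 = 1039.56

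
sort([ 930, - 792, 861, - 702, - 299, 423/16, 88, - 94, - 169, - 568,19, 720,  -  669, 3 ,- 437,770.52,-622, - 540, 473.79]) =[ - 792, - 702, - 669  , - 622, - 568,-540, - 437, - 299, - 169, - 94, 3, 19,  423/16,88,473.79, 720,  770.52,861 , 930] 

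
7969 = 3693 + 4276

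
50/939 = 50/939 = 0.05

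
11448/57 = 200+16/19 = 200.84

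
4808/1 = 4808 = 4808.00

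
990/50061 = 30/1517=0.02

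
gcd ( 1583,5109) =1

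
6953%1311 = 398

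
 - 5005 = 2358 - 7363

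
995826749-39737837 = 956088912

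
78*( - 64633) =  - 5041374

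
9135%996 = 171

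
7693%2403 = 484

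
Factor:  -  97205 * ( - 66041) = 6419515405= 5^1*19441^1*66041^1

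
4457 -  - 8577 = 13034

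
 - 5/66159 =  - 1 + 66154/66159 = - 0.00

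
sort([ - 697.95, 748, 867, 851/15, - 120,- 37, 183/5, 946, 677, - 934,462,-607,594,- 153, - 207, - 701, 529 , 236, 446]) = [ - 934, - 701,  -  697.95, - 607, - 207, - 153, - 120 , - 37, 183/5, 851/15, 236, 446,462, 529, 594, 677,748, 867, 946]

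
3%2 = 1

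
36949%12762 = 11425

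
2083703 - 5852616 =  - 3768913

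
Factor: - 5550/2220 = - 2^(-1)*5^1 = - 5/2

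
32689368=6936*4713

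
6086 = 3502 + 2584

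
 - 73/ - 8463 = 73/8463 = 0.01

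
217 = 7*31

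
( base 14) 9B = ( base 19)74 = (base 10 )137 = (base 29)4l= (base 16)89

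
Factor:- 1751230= -2^1*5^1*13^1 * 19^1 *709^1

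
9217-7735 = 1482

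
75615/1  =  75615 = 75615.00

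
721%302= 117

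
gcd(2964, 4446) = 1482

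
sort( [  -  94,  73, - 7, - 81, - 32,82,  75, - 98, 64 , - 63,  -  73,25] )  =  [-98 , - 94, - 81, - 73, - 63, - 32, -7 , 25, 64, 73,75, 82] 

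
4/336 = 1/84= 0.01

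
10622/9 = 10622/9 = 1180.22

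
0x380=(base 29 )11Q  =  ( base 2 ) 1110000000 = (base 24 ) 1D8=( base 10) 896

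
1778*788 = 1401064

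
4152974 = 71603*58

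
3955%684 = 535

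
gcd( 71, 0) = 71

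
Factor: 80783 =80783^1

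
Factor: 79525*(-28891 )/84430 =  - 2^( - 1) * 5^1*167^1*173^1*3181^1*8443^( - 1 ) = - 459511355/16886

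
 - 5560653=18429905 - 23990558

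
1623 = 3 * 541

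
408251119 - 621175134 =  - 212924015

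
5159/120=42 + 119/120 = 42.99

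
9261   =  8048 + 1213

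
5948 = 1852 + 4096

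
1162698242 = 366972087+795726155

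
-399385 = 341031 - 740416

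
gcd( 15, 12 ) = 3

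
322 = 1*322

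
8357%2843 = 2671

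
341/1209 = 11/39 = 0.28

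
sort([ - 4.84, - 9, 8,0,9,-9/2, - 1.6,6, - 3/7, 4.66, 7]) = [ - 9,  -  4.84, - 9/2,- 1.6, - 3/7, 0,4.66,  6, 7,8, 9 ] 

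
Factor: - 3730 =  -2^1 * 5^1*373^1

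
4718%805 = 693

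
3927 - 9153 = -5226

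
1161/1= 1161 = 1161.00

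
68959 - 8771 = 60188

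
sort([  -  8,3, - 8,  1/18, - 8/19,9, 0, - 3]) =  [ - 8, - 8,  -  3, - 8/19, 0,1/18,3 , 9]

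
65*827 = 53755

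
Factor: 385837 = 385837^1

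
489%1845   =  489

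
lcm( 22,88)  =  88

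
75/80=15/16 = 0.94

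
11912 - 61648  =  -49736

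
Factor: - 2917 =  - 2917^1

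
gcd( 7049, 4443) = 1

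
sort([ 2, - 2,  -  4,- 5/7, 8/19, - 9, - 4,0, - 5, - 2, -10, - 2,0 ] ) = [ - 10,-9 ,-5, - 4 , - 4,-2, - 2, - 2,  -  5/7, 0, 0,8/19, 2 ] 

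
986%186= 56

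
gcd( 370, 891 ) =1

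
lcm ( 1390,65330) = 65330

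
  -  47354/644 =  - 74 + 151/322=- 73.53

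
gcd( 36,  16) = 4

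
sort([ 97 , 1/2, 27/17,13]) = [ 1/2, 27/17,13, 97]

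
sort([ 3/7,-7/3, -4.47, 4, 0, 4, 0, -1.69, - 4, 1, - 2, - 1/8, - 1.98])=[ - 4.47 , - 4, - 7/3, - 2, -1.98, - 1.69, - 1/8, 0,0,3/7, 1 , 4, 4 ]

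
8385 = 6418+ 1967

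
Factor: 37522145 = 5^1 * 17^1*53^1* 8329^1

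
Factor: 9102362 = 2^1 *4551181^1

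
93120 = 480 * 194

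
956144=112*8537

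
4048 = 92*44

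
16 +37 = 53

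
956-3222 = -2266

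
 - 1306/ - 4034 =653/2017=0.32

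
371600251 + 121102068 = 492702319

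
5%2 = 1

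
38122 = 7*5446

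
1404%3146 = 1404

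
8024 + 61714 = 69738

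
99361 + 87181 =186542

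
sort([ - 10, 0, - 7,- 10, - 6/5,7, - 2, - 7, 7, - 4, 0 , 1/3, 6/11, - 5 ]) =[ - 10, - 10,-7, - 7, - 5, -4,- 2, - 6/5,0,0,1/3,  6/11, 7,7] 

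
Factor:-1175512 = -2^3 * 13^1*89^1 * 127^1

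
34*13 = 442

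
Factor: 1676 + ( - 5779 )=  - 4103 = - 11^1*373^1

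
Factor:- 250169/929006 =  - 2^ (  -  1)*13^( - 1 )*35731^( - 1 )*250169^1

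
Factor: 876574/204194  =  23^ ( - 2)*193^( - 1)*438287^1 = 438287/102097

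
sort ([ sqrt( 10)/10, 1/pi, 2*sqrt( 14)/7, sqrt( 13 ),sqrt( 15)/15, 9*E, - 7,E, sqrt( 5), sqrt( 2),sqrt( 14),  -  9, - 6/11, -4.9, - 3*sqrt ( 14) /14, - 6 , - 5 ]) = [ - 9, -7,-6, - 5, - 4.9, - 3 * sqrt ( 14 )/14, - 6/11, sqrt( 15)/15, sqrt(10)/10,  1/pi , 2* sqrt(14 ) /7, sqrt( 2), sqrt( 5) , E, sqrt(13),sqrt( 14), 9 *E] 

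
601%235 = 131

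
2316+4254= 6570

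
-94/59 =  - 94/59 = - 1.59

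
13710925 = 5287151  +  8423774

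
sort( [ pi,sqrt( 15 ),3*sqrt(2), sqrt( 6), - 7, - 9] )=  [-9,  -  7, sqrt( 6 ),pi, sqrt(15), 3 * sqrt( 2 )] 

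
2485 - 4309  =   - 1824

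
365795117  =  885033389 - 519238272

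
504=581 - 77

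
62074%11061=6769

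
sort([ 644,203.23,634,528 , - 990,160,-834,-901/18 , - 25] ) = [  -  990, - 834,-901/18, - 25,160,  203.23,528,  634, 644] 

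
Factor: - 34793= - 11^1*3163^1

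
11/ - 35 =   -  1 + 24/35= -0.31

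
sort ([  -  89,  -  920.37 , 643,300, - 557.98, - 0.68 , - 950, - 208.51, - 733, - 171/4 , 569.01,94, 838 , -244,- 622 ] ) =[  -  950, - 920.37,-733,- 622, - 557.98, -244,-208.51, - 89, - 171/4,-0.68,  94,300,569.01,  643,838]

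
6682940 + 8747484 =15430424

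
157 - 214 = - 57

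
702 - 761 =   -  59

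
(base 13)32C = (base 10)545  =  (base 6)2305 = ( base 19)19d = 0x221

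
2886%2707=179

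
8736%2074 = 440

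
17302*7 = 121114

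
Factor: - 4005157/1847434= - 2^( - 1)*13^1 * 53^1*337^( - 1 )*  2741^( -1)*5813^1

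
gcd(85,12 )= 1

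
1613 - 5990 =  - 4377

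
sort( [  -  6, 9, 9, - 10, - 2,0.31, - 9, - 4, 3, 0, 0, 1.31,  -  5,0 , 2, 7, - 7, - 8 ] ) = [ - 10, - 9, - 8, - 7, - 6, - 5, - 4,-2, 0, 0 , 0, 0.31, 1.31 , 2,3, 7,  9, 9] 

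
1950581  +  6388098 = 8338679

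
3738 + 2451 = 6189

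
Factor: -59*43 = -43^1 * 59^1 = - 2537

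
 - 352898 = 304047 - 656945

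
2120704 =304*6976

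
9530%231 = 59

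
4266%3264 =1002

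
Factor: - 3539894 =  - 2^1 * 1769947^1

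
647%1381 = 647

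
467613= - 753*(-621) 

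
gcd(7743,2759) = 89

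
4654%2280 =94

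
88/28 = 3 + 1/7 = 3.14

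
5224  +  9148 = 14372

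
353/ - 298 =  - 353/298  =  - 1.18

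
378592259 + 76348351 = 454940610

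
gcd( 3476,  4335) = 1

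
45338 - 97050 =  - 51712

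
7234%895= 74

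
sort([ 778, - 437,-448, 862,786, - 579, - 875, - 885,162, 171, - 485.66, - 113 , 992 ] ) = [ - 885, - 875, - 579, - 485.66,- 448, - 437, - 113, 162, 171, 778 , 786,  862 , 992 ] 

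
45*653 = 29385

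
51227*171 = 8759817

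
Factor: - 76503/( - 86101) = 3^1*7^1*29^ (-1)*2969^( - 1 )*3643^1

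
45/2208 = 15/736 = 0.02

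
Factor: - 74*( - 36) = 2^3 * 3^2*37^1 = 2664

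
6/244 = 3/122 = 0.02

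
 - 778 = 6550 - 7328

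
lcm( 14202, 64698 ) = 582282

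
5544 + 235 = 5779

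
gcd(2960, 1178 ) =2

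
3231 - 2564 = 667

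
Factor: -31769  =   - 31769^1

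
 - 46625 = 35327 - 81952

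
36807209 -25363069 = 11444140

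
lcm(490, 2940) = 2940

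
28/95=28/95 =0.29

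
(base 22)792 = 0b111000000100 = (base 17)c71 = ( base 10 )3588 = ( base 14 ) 1444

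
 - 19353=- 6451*3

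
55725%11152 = 11117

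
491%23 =8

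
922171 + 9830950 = 10753121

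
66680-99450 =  - 32770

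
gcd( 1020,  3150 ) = 30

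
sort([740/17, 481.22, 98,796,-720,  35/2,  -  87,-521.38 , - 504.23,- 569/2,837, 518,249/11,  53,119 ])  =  [-720 ,-521.38, - 504.23,-569/2, - 87, 35/2,249/11 , 740/17,53 , 98, 119,481.22 , 518,796 , 837]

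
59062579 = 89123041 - 30060462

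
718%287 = 144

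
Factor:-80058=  - 2^1*3^1*11^1*1213^1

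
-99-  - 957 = 858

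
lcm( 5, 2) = 10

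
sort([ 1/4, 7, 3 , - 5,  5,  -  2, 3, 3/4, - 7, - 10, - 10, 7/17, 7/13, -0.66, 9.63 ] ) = [ - 10, - 10, - 7, - 5, - 2, - 0.66, 1/4, 7/17, 7/13,3/4,  3, 3,5,7 , 9.63 ] 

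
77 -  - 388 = 465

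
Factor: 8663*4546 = 39381998 = 2^1*2273^1*8663^1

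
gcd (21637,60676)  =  77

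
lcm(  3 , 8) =24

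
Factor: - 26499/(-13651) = 33/17 = 3^1*11^1*17^(-1) 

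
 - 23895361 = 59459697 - 83355058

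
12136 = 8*1517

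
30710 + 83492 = 114202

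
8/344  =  1/43 = 0.02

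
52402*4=209608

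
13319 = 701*19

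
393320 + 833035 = 1226355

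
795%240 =75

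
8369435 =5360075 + 3009360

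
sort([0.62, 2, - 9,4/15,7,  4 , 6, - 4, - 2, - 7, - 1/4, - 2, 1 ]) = [ - 9, - 7, - 4, - 2, - 2, - 1/4,4/15,  0.62 , 1 , 2, 4,6,7]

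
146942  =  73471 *2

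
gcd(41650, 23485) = 35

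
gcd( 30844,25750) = 2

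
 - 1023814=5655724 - 6679538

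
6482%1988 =518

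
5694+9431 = 15125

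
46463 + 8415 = 54878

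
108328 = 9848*11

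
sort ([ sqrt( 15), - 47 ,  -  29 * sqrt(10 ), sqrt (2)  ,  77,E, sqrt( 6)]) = [ - 29*sqrt(10 ), - 47,sqrt( 2 ), sqrt( 6 ),  E,sqrt(15), 77 ] 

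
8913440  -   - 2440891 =11354331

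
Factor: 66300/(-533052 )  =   - 25/201 = -  3^( - 1 )*5^2  *67^( - 1) 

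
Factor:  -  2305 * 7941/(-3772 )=2^ (-2)* 3^1*5^1*23^( - 1 )*41^ ( - 1)*461^1*2647^1 = 18304005/3772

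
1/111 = 1/111 =0.01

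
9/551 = 9/551= 0.02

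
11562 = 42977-31415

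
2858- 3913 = - 1055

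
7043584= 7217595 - 174011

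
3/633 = 1/211=0.00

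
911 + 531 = 1442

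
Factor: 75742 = 2^1*37871^1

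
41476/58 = 715 + 3/29 = 715.10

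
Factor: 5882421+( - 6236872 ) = -354451^1 = -354451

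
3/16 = 3/16 = 0.19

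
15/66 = 5/22= 0.23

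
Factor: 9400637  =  1879^1*5003^1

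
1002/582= 167/97   =  1.72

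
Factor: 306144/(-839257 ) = -2^5*3^2 * 419^ ( - 1) * 1063^1*2003^( - 1 )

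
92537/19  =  4870 + 7/19 = 4870.37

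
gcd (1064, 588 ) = 28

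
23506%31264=23506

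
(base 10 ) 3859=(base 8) 7423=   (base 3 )12021221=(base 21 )8FG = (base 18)bg7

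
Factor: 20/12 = 3^ (-1) * 5^1 = 5/3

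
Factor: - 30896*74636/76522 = -1152976928/38261 = - 2^5*47^1*397^1*1931^1*38261^( - 1 ) 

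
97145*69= 6703005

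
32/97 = 32/97 = 0.33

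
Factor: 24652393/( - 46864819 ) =-47^1* 89^ ( - 1 ) * 524519^1*526571^(-1 )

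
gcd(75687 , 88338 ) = 3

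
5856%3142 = 2714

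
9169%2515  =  1624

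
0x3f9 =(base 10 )1017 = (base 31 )11P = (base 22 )225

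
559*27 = 15093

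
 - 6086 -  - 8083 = 1997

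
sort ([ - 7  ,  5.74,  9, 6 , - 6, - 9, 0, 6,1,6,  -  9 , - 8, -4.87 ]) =[ -9, - 9 , - 8, - 7, - 6, - 4.87,0,1,5.74,  6,6, 6, 9]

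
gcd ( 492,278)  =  2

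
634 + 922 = 1556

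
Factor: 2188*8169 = 17873772=2^2*3^1*7^1 *389^1*547^1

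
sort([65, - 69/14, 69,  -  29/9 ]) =[-69/14, - 29/9, 65, 69]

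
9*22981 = 206829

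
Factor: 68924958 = 2^1*3^1* 43^1*463^1*577^1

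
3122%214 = 126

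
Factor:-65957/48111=- 3^(-1)*7^(-1)*29^( - 1 )*79^( - 1)*65957^1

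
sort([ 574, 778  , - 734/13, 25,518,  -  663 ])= [-663,-734/13, 25,518 , 574,778]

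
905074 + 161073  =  1066147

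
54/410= 27/205=0.13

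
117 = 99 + 18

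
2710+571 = 3281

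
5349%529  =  59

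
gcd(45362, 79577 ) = 1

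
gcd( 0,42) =42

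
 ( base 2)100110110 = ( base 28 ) B2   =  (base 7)622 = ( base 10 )310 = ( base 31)a0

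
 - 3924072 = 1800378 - 5724450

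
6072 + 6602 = 12674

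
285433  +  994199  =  1279632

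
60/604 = 15/151 = 0.10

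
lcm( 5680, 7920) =562320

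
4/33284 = 1/8321 = 0.00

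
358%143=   72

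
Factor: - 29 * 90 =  - 2610 = -2^1*3^2*5^1*29^1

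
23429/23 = 1018 + 15/23 = 1018.65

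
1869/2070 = 623/690 = 0.90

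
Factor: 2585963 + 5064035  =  7649998 = 2^1*3824999^1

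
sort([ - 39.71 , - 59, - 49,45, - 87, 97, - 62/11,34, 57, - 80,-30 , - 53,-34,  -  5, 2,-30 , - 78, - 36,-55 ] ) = [-87, - 80,-78, - 59, - 55, - 53,-49,-39.71,-36,  -  34, - 30,-30, - 62/11,-5,2,34,45,57,97]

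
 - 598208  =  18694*( - 32 ) 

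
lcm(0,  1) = 0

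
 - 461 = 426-887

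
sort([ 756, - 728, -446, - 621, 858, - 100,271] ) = [ - 728, - 621, - 446, - 100, 271,756,858 ]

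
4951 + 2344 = 7295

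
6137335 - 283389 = 5853946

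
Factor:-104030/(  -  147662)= 515/731 = 5^1*17^(-1)*43^(-1 )*103^1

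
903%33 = 12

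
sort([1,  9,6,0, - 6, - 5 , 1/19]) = [ - 6, -5,0, 1/19,1,6,9] 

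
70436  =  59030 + 11406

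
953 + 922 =1875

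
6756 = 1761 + 4995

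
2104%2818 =2104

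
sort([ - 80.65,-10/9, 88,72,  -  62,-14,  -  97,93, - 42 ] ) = [- 97,-80.65, - 62,-42,  -  14, - 10/9,72, 88, 93 ] 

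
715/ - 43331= - 1 + 42616/43331 = - 0.02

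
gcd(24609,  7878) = 39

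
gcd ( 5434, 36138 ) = 38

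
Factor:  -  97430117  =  -31^1*3142907^1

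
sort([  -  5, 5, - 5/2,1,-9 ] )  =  [ - 9,  -  5, - 5/2, 1,5]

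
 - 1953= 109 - 2062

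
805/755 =161/151 = 1.07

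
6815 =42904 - 36089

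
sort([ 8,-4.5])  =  [ - 4.5,8 ]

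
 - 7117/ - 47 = 151+20/47=   151.43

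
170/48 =3  +  13/24=3.54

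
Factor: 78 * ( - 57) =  - 2^1 * 3^2*13^1*19^1=- 4446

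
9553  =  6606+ 2947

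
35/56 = 5/8 = 0.62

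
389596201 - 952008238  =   - 562412037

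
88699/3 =29566 + 1/3 = 29566.33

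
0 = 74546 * 0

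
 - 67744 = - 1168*58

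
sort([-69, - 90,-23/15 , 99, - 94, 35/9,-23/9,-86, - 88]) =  [ - 94, - 90, - 88,-86,- 69, - 23/9, - 23/15,35/9, 99]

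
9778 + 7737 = 17515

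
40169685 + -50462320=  - 10292635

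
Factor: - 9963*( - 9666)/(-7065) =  - 2^1*3^6*5^( - 1)*41^1*157^ ( - 1)*179^1 = - 10700262/785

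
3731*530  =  1977430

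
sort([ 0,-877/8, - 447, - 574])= [ - 574, - 447, -877/8, 0 ]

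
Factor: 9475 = 5^2*379^1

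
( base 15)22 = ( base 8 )40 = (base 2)100000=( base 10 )32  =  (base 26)16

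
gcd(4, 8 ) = 4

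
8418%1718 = 1546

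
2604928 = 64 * 40702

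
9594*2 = 19188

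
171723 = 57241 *3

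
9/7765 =9/7765 = 0.00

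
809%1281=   809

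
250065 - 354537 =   -  104472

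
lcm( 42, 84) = 84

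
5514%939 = 819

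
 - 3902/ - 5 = 3902/5 = 780.40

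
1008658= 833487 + 175171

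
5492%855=362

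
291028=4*72757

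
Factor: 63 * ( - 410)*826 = -21335580 = -2^2 * 3^2*5^1*7^2  *41^1 *59^1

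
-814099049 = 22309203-836408252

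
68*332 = 22576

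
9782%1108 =918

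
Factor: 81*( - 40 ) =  - 2^3* 3^4*5^1 = -3240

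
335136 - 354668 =-19532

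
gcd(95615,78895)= 5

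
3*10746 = 32238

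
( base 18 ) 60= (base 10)108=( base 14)7a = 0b1101100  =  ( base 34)36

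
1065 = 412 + 653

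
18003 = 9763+8240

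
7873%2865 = 2143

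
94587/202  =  94587/202  =  468.25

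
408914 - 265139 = 143775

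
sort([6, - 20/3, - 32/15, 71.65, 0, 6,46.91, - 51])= [ - 51, - 20/3, - 32/15, 0,6,6 , 46.91, 71.65 ]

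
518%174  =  170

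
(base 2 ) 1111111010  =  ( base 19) 2fb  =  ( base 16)3FA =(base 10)1018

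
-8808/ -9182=4404/4591 = 0.96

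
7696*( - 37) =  - 284752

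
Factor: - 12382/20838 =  - 3^ ( - 1) *23^( - 1 )*41^1 = - 41/69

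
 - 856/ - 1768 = 107/221 = 0.48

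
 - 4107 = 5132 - 9239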